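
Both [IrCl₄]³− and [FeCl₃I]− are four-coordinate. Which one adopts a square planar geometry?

For [IrCl₄]³−: Each chloride is −1; balancing the −3 overall charge requires Ir(I). Group 9 minus oxidation state 1 gives a d⁸ configuration. A 5d d⁸ ion has a large crystal-field splitting; square planar leaves the high-energy d_{x²−y²} orbital empty and maximises CFSE. → square planar.
For [FeCl₃I]−: Summing ligand charges against the −1 overall charge gives an oxidation state of +3 for iron. Group 8 minus oxidation state 3 gives a d⁵ configuration. A high-spin d⁵ ion has zero CFSE in either geometry, so four ligands adopt the sterically favoured tetrahedral geometry. → tetrahedral.

[IrCl₄]³−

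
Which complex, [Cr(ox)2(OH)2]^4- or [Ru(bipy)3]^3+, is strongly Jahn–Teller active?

[Cr(ox)2(OH)2]^4-

[Cr(ox)2(OH)2]^4-: Summing ligand charges against the −4 overall charge gives an oxidation state of +2 for chromium. Group 6 minus oxidation state 2 gives a d⁴ configuration. Hydroxide and oxalate are weak-field ligands for a first-row metal, so the complex is high-spin. The t₂g³e_g¹ (high-spin) configuration has an unevenly filled e_g set; the Jahn–Teller theorem predicts a tetragonal distortion (typically axial elongation) to lift the degeneracy.
[Ru(bipy)3]^3+: Ligand charges: 2,2′-bipyridine is neutral. With an overall charge of +3 the ruthenium centre must be in the +3 oxidation state. Group 8 minus oxidation state 3 gives a d⁵ configuration. A 4d ion has a large Δₒ and is invariably low-spin. The d⁵ configuration leaves the e_g set evenly filled (or empty) — no strong Jahn–Teller driving force.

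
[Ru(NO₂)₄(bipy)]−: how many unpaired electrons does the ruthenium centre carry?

Each nitro (N-bound nitrite) is −1; 2,2′-bipyridine is neutral; balancing the −1 overall charge requires Ru(III).
Ruthenium is a group-8 element; Ru(III) is therefore d⁵.
Counting donor atoms: 4×nitro (N-bound nitrite) (monodentate) → 4 donors; 1×2,2′-bipyridine (bidentate) → 2 donors. Coordination number = 6.
The spin state decides the count: a 4d ion has a large Δₒ and is invariably low-spin.
An octahedral low-spin d⁵ ion is t₂g⁵e_g⁰, giving 1 unpaired electron.

1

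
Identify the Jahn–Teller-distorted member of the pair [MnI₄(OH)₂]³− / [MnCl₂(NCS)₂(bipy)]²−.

[MnI₄(OH)₂]³−

[MnI₄(OH)₂]³−: Each iodide is −1; each hydroxide is −1; balancing the −3 overall charge requires Mn(III). Manganese is a group-7 element; Mn(III) is therefore d⁴. Hydroxide and iodide are weak-field ligands for a first-row metal, so the complex is high-spin. The t₂g³e_g¹ (high-spin) configuration has an unevenly filled e_g set; the Jahn–Teller theorem predicts a tetragonal distortion (typically axial elongation) to lift the degeneracy.
[MnCl₂(NCS)₂(bipy)]²−: Each chloride is −1; each isothiocyanate is −1; 2,2′-bipyridine is neutral; balancing the −2 overall charge requires Mn(II). Manganese is a group-7 element; Mn(II) is therefore d⁵. Chloride and isothiocyanate are weak-field ligands for a first-row metal, so the complex is high-spin. The d⁵ configuration leaves the e_g set evenly filled (or empty) — no strong Jahn–Teller driving force.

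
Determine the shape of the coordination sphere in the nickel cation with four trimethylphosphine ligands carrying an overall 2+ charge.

square planar

Trimethylphosphine is neutral; balancing the +2 overall charge requires Ni(II).
Ni sits in group 10, so the d-electron count is 10 − 2 = 8.
Coordination number: 4.
Trimethylphosphine is a strong-field ligand (high in the spectrochemical series).
A 3d d⁸ ion with strong-field ligands gains enough CFSE to favour square planar over tetrahedral.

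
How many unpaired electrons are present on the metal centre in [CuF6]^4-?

Each fluoride is −1; balancing the −4 overall charge requires Cu(II).
Copper is a group-11 element; Cu(II) is therefore d⁹.
In an octahedral field the d⁹ configuration is t₂g⁶e_g³ (only one arrangement possible), giving 1 unpaired electron.

1 unpaired electron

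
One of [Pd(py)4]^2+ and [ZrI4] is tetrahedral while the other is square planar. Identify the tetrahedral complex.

For [Pd(py)4]^2+: Pyridine is neutral; balancing the +2 overall charge requires Pd(II). Palladium is a group-10 element; Pd(II) is therefore d⁸. A 4d d⁸ ion has a large crystal-field splitting; square planar leaves the high-energy d_{x²−y²} orbital empty and maximises CFSE. → square planar.
For [ZrI4]: Each iodide is −1; balancing the 0 overall charge requires Zr(IV). Zirconium is a group-4 element; Zr(IV) is therefore d⁰. A d⁰ ion has no crystal-field stabilisation preference between square planar and tetrahedral, so four ligands adopt the sterically favoured tetrahedral geometry. → tetrahedral.

[ZrI4]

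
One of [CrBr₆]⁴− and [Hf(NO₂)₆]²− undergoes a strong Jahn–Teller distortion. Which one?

[CrBr₆]⁴−: Summing ligand charges against the −4 overall charge gives an oxidation state of +2 for chromium. Group 6 minus oxidation state 2 gives a d⁴ configuration. Bromide is a weak-field ligand for a first-row metal, so the complex is high-spin. The t₂g³e_g¹ (high-spin) configuration has an unevenly filled e_g set; the Jahn–Teller theorem predicts a tetragonal distortion (typically axial elongation) to lift the degeneracy.
[Hf(NO₂)₆]²−: Summing ligand charges against the −2 overall charge gives an oxidation state of +4 for hafnium. Hafnium is a group-4 element; Hf(IV) is therefore d⁰. The d⁰ configuration leaves the e_g set evenly filled (or empty) — no strong Jahn–Teller driving force.

[CrBr₆]⁴−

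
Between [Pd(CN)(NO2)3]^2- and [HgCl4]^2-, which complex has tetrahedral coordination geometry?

[HgCl4]^2-

For [Pd(CN)(NO2)3]^2-: Summing ligand charges against the −2 overall charge gives an oxidation state of +2 for palladium. Group 10 minus oxidation state 2 gives a d⁸ configuration. A 4d d⁸ ion has a large crystal-field splitting; square planar leaves the high-energy d_{x²−y²} orbital empty and maximises CFSE. → square planar.
For [HgCl4]^2-: Ligand charges: each chloride is −1. With an overall charge of −2 the mercury centre must be in the +2 oxidation state. Mercury is a group-12 element; Hg(II) is therefore d¹⁰. A d¹⁰ ion has no crystal-field stabilisation preference between square planar and tetrahedral, so four ligands adopt the sterically favoured tetrahedral geometry. → tetrahedral.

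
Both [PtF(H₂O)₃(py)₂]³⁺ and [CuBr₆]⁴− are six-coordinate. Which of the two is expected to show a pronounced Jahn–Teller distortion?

[CuBr₆]⁴−

[PtF(H₂O)₃(py)₂]³⁺: Summing ligand charges against the +3 overall charge gives an oxidation state of +4 for platinum. Group 10 minus oxidation state 4 gives a d⁶ configuration. A 5d ion has a large Δₒ and is invariably low-spin. The d⁶ configuration leaves the e_g set evenly filled (or empty) — no strong Jahn–Teller driving force.
[CuBr₆]⁴−: Summing ligand charges against the −4 overall charge gives an oxidation state of +2 for copper. Group 11 minus oxidation state 2 gives a d⁹ configuration. The t₂g⁶e_g³ configuration has an unevenly filled e_g set; the Jahn–Teller theorem predicts a tetragonal distortion (typically axial elongation) to lift the degeneracy.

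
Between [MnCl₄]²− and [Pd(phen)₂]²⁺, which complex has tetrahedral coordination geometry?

For [MnCl₄]²−: Each chloride is −1; balancing the −2 overall charge requires Mn(II). Manganese is a group-7 element; Mn(II) is therefore d⁵. A high-spin d⁵ ion has zero CFSE in either geometry, so four ligands adopt the sterically favoured tetrahedral geometry. → tetrahedral.
For [Pd(phen)₂]²⁺: Summing ligand charges against the +2 overall charge gives an oxidation state of +2 for palladium. Pd sits in group 10, so the d-electron count is 10 − 2 = 8. A 4d d⁸ ion has a large crystal-field splitting; square planar leaves the high-energy d_{x²−y²} orbital empty and maximises CFSE. → square planar.

[MnCl₄]²−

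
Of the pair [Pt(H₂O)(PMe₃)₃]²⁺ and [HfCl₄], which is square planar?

[Pt(H₂O)(PMe₃)₃]²⁺

For [Pt(H₂O)(PMe₃)₃]²⁺: Ligand charges: water is neutral; trimethylphosphine is neutral. With an overall charge of +2 the platinum centre must be in the +2 oxidation state. Pt sits in group 10, so the d-electron count is 10 − 2 = 8. A 5d d⁸ ion has a large crystal-field splitting; square planar leaves the high-energy d_{x²−y²} orbital empty and maximises CFSE. → square planar.
For [HfCl₄]: Summing ligand charges against the 0 overall charge gives an oxidation state of +4 for hafnium. Hafnium is a group-4 element; Hf(IV) is therefore d⁰. A d⁰ ion has no crystal-field stabilisation preference between square planar and tetrahedral, so four ligands adopt the sterically favoured tetrahedral geometry. → tetrahedral.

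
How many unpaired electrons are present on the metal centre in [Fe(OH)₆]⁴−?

Ligand charges: each hydroxide is −1. With an overall charge of −4 the iron centre must be in the +2 oxidation state.
Iron is a group-8 element; Fe(II) is therefore d⁶.
The spin state decides the count: Hydroxide is a weak-field ligand for a first-row metal, so the complex is high-spin.
An octahedral high-spin d⁶ ion is t₂g⁴e_g², giving 4 unpaired electrons.

4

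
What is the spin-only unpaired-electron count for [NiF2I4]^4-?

Ligand charges: each fluoride is −1; each iodide is −1. With an overall charge of −4 the nickel centre must be in the +2 oxidation state.
Group 10 minus oxidation state 2 gives a d⁸ configuration.
In an octahedral field the d⁸ configuration is t₂g⁶e_g² (only one arrangement possible), giving 2 unpaired electrons.

2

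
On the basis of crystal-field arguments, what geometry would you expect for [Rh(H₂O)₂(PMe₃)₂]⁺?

square planar

Summing ligand charges against the +1 overall charge gives an oxidation state of +1 for rhodium.
Group 9 minus oxidation state 1 gives a d⁸ configuration.
Coordination number: 4.
A 4d d⁸ ion has a large crystal-field splitting; square planar leaves the high-energy d_{x²−y²} orbital empty and maximises CFSE.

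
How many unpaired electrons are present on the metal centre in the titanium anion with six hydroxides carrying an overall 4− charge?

Summing ligand charges against the −4 overall charge gives an oxidation state of +2 for titanium.
Ti sits in group 4, so the d-electron count is 4 − 2 = 2.
In an octahedral field the d² configuration is t₂g²e_g⁰ (only one arrangement possible), giving 2 unpaired electrons.

2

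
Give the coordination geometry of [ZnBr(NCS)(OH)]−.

Each bromide is −1; each isothiocyanate is −1; each hydroxide is −1; balancing the −1 overall charge requires Zn(II).
Zinc is a group-12 element; Zn(II) is therefore d¹⁰.
With 3 monodentate ligands the coordination number is 3.
Three ligands around a d¹⁰ centre minimise repulsion in a trigonal-planar arrangement.

trigonal planar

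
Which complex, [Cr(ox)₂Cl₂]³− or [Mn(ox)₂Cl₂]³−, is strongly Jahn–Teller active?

[Mn(ox)₂Cl₂]³−

[Cr(ox)₂Cl₂]³−: Ligand charges: each oxalate is −2; each chloride is −1. With an overall charge of −3 the chromium centre must be in the +3 oxidation state. Chromium is a group-6 element; Cr(III) is therefore d³. The d³ configuration leaves the e_g set evenly filled (or empty) — no strong Jahn–Teller driving force.
[Mn(ox)₂Cl₂]³−: Ligand charges: each oxalate is −2; each chloride is −1. With an overall charge of −3 the manganese centre must be in the +3 oxidation state. Manganese is a group-7 element; Mn(III) is therefore d⁴. Chloride and oxalate are weak-field ligands for a first-row metal, so the complex is high-spin. The t₂g³e_g¹ (high-spin) configuration has an unevenly filled e_g set; the Jahn–Teller theorem predicts a tetragonal distortion (typically axial elongation) to lift the degeneracy.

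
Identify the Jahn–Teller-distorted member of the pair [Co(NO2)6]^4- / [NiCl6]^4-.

[Co(NO2)6]^4-: Each nitro (N-bound nitrite) is −1; balancing the −4 overall charge requires Co(II). Co sits in group 9, so the d-electron count is 9 − 2 = 7. Nitro (N-bound nitrite) is a strong-field ligand (high in the spectrochemical series) for a first-row metal, so the complex is low-spin. The t₂g⁶e_g¹ (low-spin) configuration has an unevenly filled e_g set; the Jahn–Teller theorem predicts a tetragonal distortion (typically axial elongation) to lift the degeneracy.
[NiCl6]^4-: Summing ligand charges against the −4 overall charge gives an oxidation state of +2 for nickel. Group 10 minus oxidation state 2 gives a d⁸ configuration. The d⁸ configuration leaves the e_g set evenly filled (or empty) — no strong Jahn–Teller driving force.

[Co(NO2)6]^4-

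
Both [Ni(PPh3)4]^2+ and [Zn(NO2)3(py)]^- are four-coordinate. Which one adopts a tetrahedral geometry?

For [Ni(PPh3)4]^2+: Summing ligand charges against the +2 overall charge gives an oxidation state of +2 for nickel. Ni sits in group 10, so the d-electron count is 10 − 2 = 8. Triphenylphosphine is a strong-field ligand (high in the spectrochemical series). A 3d d⁸ ion with strong-field ligands gains enough CFSE to favour square planar over tetrahedral. → square planar.
For [Zn(NO2)3(py)]^-: Ligand charges: each nitro (N-bound nitrite) is −1; pyridine is neutral. With an overall charge of −1 the zinc centre must be in the +2 oxidation state. Group 12 minus oxidation state 2 gives a d¹⁰ configuration. A d¹⁰ ion has no crystal-field stabilisation preference between square planar and tetrahedral, so four ligands adopt the sterically favoured tetrahedral geometry. → tetrahedral.

[Zn(NO2)3(py)]^-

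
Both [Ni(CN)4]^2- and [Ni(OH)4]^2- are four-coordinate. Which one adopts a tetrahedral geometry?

[Ni(OH)4]^2-

For [Ni(CN)4]^2-: Each cyanide is −1; balancing the −2 overall charge requires Ni(II). Nickel is a group-10 element; Ni(II) is therefore d⁸. Cyanide is a strong-field ligand (high in the spectrochemical series). A 3d d⁸ ion with strong-field ligands gains enough CFSE to favour square planar over tetrahedral. → square planar.
For [Ni(OH)4]^2-: Ligand charges: each hydroxide is −1. With an overall charge of −2 the nickel centre must be in the +2 oxidation state. Nickel is a group-10 element; Ni(II) is therefore d⁸. Hydroxide is a weak-field ligand. With weak-field ligands the CFSE gain from square planar is small, so a 3d d⁸ ion takes the sterically preferred tetrahedral geometry. → tetrahedral.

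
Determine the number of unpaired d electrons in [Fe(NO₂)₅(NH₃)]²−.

1 unpaired electron

Ligand charges: each nitro (N-bound nitrite) is −1; ammonia is neutral. With an overall charge of −2 the iron centre must be in the +3 oxidation state.
Group 8 minus oxidation state 3 gives a d⁵ configuration.
The spin state decides the count: Nitro (N-bound nitrite) is a strong-field ligand (high in the spectrochemical series) for a first-row metal, so the complex is low-spin.
An octahedral low-spin d⁵ ion is t₂g⁵e_g⁰, giving 1 unpaired electron.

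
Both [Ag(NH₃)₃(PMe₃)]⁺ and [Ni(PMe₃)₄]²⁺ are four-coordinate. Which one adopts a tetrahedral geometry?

[Ag(NH₃)₃(PMe₃)]⁺

For [Ag(NH₃)₃(PMe₃)]⁺: Summing ligand charges against the +1 overall charge gives an oxidation state of +1 for silver. Ag sits in group 11, so the d-electron count is 11 − 1 = 10. A d¹⁰ ion has no crystal-field stabilisation preference between square planar and tetrahedral, so four ligands adopt the sterically favoured tetrahedral geometry. → tetrahedral.
For [Ni(PMe₃)₄]²⁺: Trimethylphosphine is neutral; balancing the +2 overall charge requires Ni(II). Nickel is a group-10 element; Ni(II) is therefore d⁸. Trimethylphosphine is a strong-field ligand (high in the spectrochemical series). A 3d d⁸ ion with strong-field ligands gains enough CFSE to favour square planar over tetrahedral. → square planar.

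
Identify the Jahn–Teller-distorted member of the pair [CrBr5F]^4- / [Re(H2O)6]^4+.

[CrBr5F]^4-: Ligand charges: each bromide is −1; each fluoride is −1. With an overall charge of −4 the chromium centre must be in the +2 oxidation state. Chromium is a group-6 element; Cr(II) is therefore d⁴. Bromide and fluoride are weak-field ligands for a first-row metal, so the complex is high-spin. The t₂g³e_g¹ (high-spin) configuration has an unevenly filled e_g set; the Jahn–Teller theorem predicts a tetragonal distortion (typically axial elongation) to lift the degeneracy.
[Re(H2O)6]^4+: Ligand charges: water is neutral. With an overall charge of +4 the rhenium centre must be in the +4 oxidation state. Rhenium is a group-7 element; Re(IV) is therefore d³. The d³ configuration leaves the e_g set evenly filled (or empty) — no strong Jahn–Teller driving force.

[CrBr5F]^4-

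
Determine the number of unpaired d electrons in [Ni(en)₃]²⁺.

2 unpaired electrons

Ethylenediamine is neutral; balancing the +2 overall charge requires Ni(II).
Group 10 minus oxidation state 2 gives a d⁸ configuration.
Counting donor atoms: 3×ethylenediamine (bidentate) → 6 donors. Coordination number = 6.
In an octahedral field the d⁸ configuration is t₂g⁶e_g² (only one arrangement possible), giving 2 unpaired electrons.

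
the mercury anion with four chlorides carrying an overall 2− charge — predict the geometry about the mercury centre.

tetrahedral

Ligand charges: each chloride is −1. With an overall charge of −2 the mercury centre must be in the +2 oxidation state.
Group 12 minus oxidation state 2 gives a d¹⁰ configuration.
With 4 monodentate ligands the coordination number is 4.
A d¹⁰ ion has no crystal-field stabilisation preference between square planar and tetrahedral, so four ligands adopt the sterically favoured tetrahedral geometry.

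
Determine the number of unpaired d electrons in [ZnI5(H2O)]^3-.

Summing ligand charges against the −3 overall charge gives an oxidation state of +2 for zinc.
Zn sits in group 12, so the d-electron count is 12 − 2 = 10.
In an octahedral field the d¹⁰ configuration is t₂g⁶e_g⁴, giving 0 unpaired electrons.

0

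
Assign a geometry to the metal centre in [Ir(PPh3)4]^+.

square planar

Triphenylphosphine is neutral; balancing the +1 overall charge requires Ir(I).
Group 9 minus oxidation state 1 gives a d⁸ configuration.
Coordination number: 4.
A 5d d⁸ ion has a large crystal-field splitting; square planar leaves the high-energy d_{x²−y²} orbital empty and maximises CFSE.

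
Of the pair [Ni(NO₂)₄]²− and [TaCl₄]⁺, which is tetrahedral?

[TaCl₄]⁺

For [Ni(NO₂)₄]²−: Each nitro (N-bound nitrite) is −1; balancing the −2 overall charge requires Ni(II). Ni sits in group 10, so the d-electron count is 10 − 2 = 8. Nitro (N-bound nitrite) is a strong-field ligand (high in the spectrochemical series). A 3d d⁸ ion with strong-field ligands gains enough CFSE to favour square planar over tetrahedral. → square planar.
For [TaCl₄]⁺: Each chloride is −1; balancing the +1 overall charge requires Ta(V). Ta sits in group 5, so the d-electron count is 5 − 5 = 0. A d⁰ ion has no crystal-field stabilisation preference between square planar and tetrahedral, so four ligands adopt the sterically favoured tetrahedral geometry. → tetrahedral.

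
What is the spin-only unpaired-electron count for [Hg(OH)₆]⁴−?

0 unpaired electrons

Summing ligand charges against the −4 overall charge gives an oxidation state of +2 for mercury.
Group 12 minus oxidation state 2 gives a d¹⁰ configuration.
In an octahedral field the d¹⁰ configuration is t₂g⁶e_g⁴, giving 0 unpaired electrons.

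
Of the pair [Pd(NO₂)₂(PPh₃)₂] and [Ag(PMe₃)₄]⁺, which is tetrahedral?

For [Pd(NO₂)₂(PPh₃)₂]: Each nitro (N-bound nitrite) is −1; triphenylphosphine is neutral; balancing the 0 overall charge requires Pd(II). Group 10 minus oxidation state 2 gives a d⁸ configuration. A 4d d⁸ ion has a large crystal-field splitting; square planar leaves the high-energy d_{x²−y²} orbital empty and maximises CFSE. → square planar.
For [Ag(PMe₃)₄]⁺: Summing ligand charges against the +1 overall charge gives an oxidation state of +1 for silver. Group 11 minus oxidation state 1 gives a d¹⁰ configuration. A d¹⁰ ion has no crystal-field stabilisation preference between square planar and tetrahedral, so four ligands adopt the sterically favoured tetrahedral geometry. → tetrahedral.

[Ag(PMe₃)₄]⁺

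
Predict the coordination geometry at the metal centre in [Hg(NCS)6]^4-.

Summing ligand charges against the −4 overall charge gives an oxidation state of +2 for mercury.
Group 12 minus oxidation state 2 gives a d¹⁰ configuration.
With 6 monodentate ligands the coordination number is 6.
Six donors around a single metal centre give an octahedral coordination sphere.

octahedral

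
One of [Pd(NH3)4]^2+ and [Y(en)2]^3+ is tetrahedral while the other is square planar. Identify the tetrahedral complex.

[Y(en)2]^3+

For [Pd(NH3)4]^2+: Ligand charges: ammonia is neutral. With an overall charge of +2 the palladium centre must be in the +2 oxidation state. Palladium is a group-10 element; Pd(II) is therefore d⁸. A 4d d⁸ ion has a large crystal-field splitting; square planar leaves the high-energy d_{x²−y²} orbital empty and maximises CFSE. → square planar.
For [Y(en)2]^3+: Ethylenediamine is neutral; balancing the +3 overall charge requires Y(III). Yttrium is a group-3 element; Y(III) is therefore d⁰. A d⁰ ion has no crystal-field stabilisation preference between square planar and tetrahedral, so four ligands adopt the sterically favoured tetrahedral geometry. → tetrahedral.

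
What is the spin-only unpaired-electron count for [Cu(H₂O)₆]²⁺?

1 unpaired electron

Water is neutral; balancing the +2 overall charge requires Cu(II).
Cu sits in group 11, so the d-electron count is 11 − 2 = 9.
In an octahedral field the d⁹ configuration is t₂g⁶e_g³ (only one arrangement possible), giving 1 unpaired electron.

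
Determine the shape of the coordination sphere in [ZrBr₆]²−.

Ligand charges: each bromide is −1. With an overall charge of −2 the zirconium centre must be in the +4 oxidation state.
Zirconium is a group-4 element; Zr(IV) is therefore d⁰.
Coordination number: 6.
Six donors around a single metal centre give an octahedral coordination sphere.

octahedral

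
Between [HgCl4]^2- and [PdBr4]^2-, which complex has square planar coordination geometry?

For [HgCl4]^2-: Each chloride is −1; balancing the −2 overall charge requires Hg(II). Mercury is a group-12 element; Hg(II) is therefore d¹⁰. A d¹⁰ ion has no crystal-field stabilisation preference between square planar and tetrahedral, so four ligands adopt the sterically favoured tetrahedral geometry. → tetrahedral.
For [PdBr4]^2-: Summing ligand charges against the −2 overall charge gives an oxidation state of +2 for palladium. Group 10 minus oxidation state 2 gives a d⁸ configuration. A 4d d⁸ ion has a large crystal-field splitting; square planar leaves the high-energy d_{x²−y²} orbital empty and maximises CFSE. → square planar.

[PdBr4]^2-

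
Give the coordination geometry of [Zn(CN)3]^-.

Summing ligand charges against the −1 overall charge gives an oxidation state of +2 for zinc.
Zinc is a group-12 element; Zn(II) is therefore d¹⁰.
With 3 monodentate ligands the coordination number is 3.
Three ligands around a d¹⁰ centre minimise repulsion in a trigonal-planar arrangement.

trigonal planar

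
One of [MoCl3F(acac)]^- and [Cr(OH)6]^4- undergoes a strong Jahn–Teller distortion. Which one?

[Cr(OH)6]^4-

[MoCl3F(acac)]^-: Summing ligand charges against the −1 overall charge gives an oxidation state of +4 for molybdenum. Mo sits in group 6, so the d-electron count is 6 − 4 = 2. The d² configuration leaves the e_g set evenly filled (or empty) — no strong Jahn–Teller driving force.
[Cr(OH)6]^4-: Each hydroxide is −1; balancing the −4 overall charge requires Cr(II). Group 6 minus oxidation state 2 gives a d⁴ configuration. Hydroxide is a weak-field ligand for a first-row metal, so the complex is high-spin. The t₂g³e_g¹ (high-spin) configuration has an unevenly filled e_g set; the Jahn–Teller theorem predicts a tetragonal distortion (typically axial elongation) to lift the degeneracy.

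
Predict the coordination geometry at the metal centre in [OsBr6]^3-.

octahedral

Summing ligand charges against the −3 overall charge gives an oxidation state of +3 for osmium.
Osmium is a group-8 element; Os(III) is therefore d⁵.
Coordination number: 6.
Six donors around a single metal centre give an octahedral coordination sphere.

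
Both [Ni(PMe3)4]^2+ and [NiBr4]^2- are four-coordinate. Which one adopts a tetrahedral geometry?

For [Ni(PMe3)4]^2+: Summing ligand charges against the +2 overall charge gives an oxidation state of +2 for nickel. Nickel is a group-10 element; Ni(II) is therefore d⁸. Trimethylphosphine is a strong-field ligand (high in the spectrochemical series). A 3d d⁸ ion with strong-field ligands gains enough CFSE to favour square planar over tetrahedral. → square planar.
For [NiBr4]^2-: Each bromide is −1; balancing the −2 overall charge requires Ni(II). Group 10 minus oxidation state 2 gives a d⁸ configuration. Bromide is a weak-field ligand. With weak-field ligands the CFSE gain from square planar is small, so a 3d d⁸ ion takes the sterically preferred tetrahedral geometry. → tetrahedral.

[NiBr4]^2-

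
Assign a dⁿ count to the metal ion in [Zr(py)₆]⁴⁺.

d0

Pyridine is neutral; balancing the +4 overall charge requires Zr(IV).
Zr sits in group 4, so the d-electron count is 4 − 4 = 0.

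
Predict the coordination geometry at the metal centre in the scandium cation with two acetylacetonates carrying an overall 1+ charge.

tetrahedral

Summing ligand charges against the +1 overall charge gives an oxidation state of +3 for scandium.
Sc sits in group 3, so the d-electron count is 3 − 3 = 0.
Counting donor atoms: 2×acetylacetonate (bidentate) → 4 donors. Coordination number = 4.
A d⁰ ion has no crystal-field stabilisation preference between square planar and tetrahedral, so four ligands adopt the sterically favoured tetrahedral geometry.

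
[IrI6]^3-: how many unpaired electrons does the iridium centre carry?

Each iodide is −1; balancing the −3 overall charge requires Ir(III).
Group 9 minus oxidation state 3 gives a d⁶ configuration.
The spin state decides the count: a 5d ion has a large Δₒ and is invariably low-spin.
An octahedral low-spin d⁶ ion is t₂g⁶e_g⁰, giving 0 unpaired electrons.

0 unpaired electrons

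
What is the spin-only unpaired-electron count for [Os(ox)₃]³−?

1

Each oxalate is −2; balancing the −3 overall charge requires Os(III).
Osmium is a group-8 element; Os(III) is therefore d⁵.
Counting donor atoms: 3×oxalate (bidentate) → 6 donors. Coordination number = 6.
The spin state decides the count: a 5d ion has a large Δₒ and is invariably low-spin.
An octahedral low-spin d⁵ ion is t₂g⁵e_g⁰, giving 1 unpaired electron.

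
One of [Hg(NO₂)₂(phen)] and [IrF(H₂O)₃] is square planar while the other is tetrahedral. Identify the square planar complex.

[IrF(H₂O)₃]

For [Hg(NO₂)₂(phen)]: Summing ligand charges against the 0 overall charge gives an oxidation state of +2 for mercury. Hg sits in group 12, so the d-electron count is 12 − 2 = 10. A d¹⁰ ion has no crystal-field stabilisation preference between square planar and tetrahedral, so four ligands adopt the sterically favoured tetrahedral geometry. → tetrahedral.
For [IrF(H₂O)₃]: Ligand charges: each fluoride is −1; water is neutral. With an overall charge of 0 the iridium centre must be in the +1 oxidation state. Ir sits in group 9, so the d-electron count is 9 − 1 = 8. A 5d d⁸ ion has a large crystal-field splitting; square planar leaves the high-energy d_{x²−y²} orbital empty and maximises CFSE. → square planar.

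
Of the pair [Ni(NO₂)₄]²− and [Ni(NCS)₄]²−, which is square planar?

For [Ni(NO₂)₄]²−: Each nitro (N-bound nitrite) is −1; balancing the −2 overall charge requires Ni(II). Group 10 minus oxidation state 2 gives a d⁸ configuration. Nitro (N-bound nitrite) is a strong-field ligand (high in the spectrochemical series). A 3d d⁸ ion with strong-field ligands gains enough CFSE to favour square planar over tetrahedral. → square planar.
For [Ni(NCS)₄]²−: Summing ligand charges against the −2 overall charge gives an oxidation state of +2 for nickel. Group 10 minus oxidation state 2 gives a d⁸ configuration. Isothiocyanate is a weak-field ligand. With weak-field ligands the CFSE gain from square planar is small, so a 3d d⁸ ion takes the sterically preferred tetrahedral geometry. → tetrahedral.

[Ni(NO₂)₄]²−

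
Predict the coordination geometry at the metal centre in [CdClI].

linear

Each chloride is −1; each iodide is −1; balancing the 0 overall charge requires Cd(II).
Cadmium is a group-12 element; Cd(II) is therefore d¹⁰.
With 2 monodentate ligands the coordination number is 2.
A d¹⁰ ion with only two ligands adopts a linear arrangement (sp hybridisation; no CFSE preference).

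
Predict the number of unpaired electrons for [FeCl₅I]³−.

Ligand charges: each chloride is −1; each iodide is −1. With an overall charge of −3 the iron centre must be in the +3 oxidation state.
Fe sits in group 8, so the d-electron count is 8 − 3 = 5.
The spin state decides the count: Chloride and iodide are weak-field ligands for a first-row metal, so the complex is high-spin.
An octahedral high-spin d⁵ ion is t₂g³e_g², giving 5 unpaired electrons.

5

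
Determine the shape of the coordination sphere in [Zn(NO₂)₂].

linear

Ligand charges: each nitro (N-bound nitrite) is −1. With an overall charge of 0 the zinc centre must be in the +2 oxidation state.
Zn sits in group 12, so the d-electron count is 12 − 2 = 10.
Coordination number: 2.
A d¹⁰ ion with only two ligands adopts a linear arrangement (sp hybridisation; no CFSE preference).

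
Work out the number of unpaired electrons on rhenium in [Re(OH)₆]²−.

Summing ligand charges against the −2 overall charge gives an oxidation state of +4 for rhenium.
Rhenium is a group-7 element; Re(IV) is therefore d³.
In an octahedral field the d³ configuration is t₂g³e_g⁰ (only one arrangement possible), giving 3 unpaired electrons.

3 unpaired electrons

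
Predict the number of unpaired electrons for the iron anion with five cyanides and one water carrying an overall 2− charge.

Each cyanide is −1; water is neutral; balancing the −2 overall charge requires Fe(III).
Iron is a group-8 element; Fe(III) is therefore d⁵.
The spin state decides the count: Cyanide is a strong-field ligand (high in the spectrochemical series) for a first-row metal, so the complex is low-spin.
An octahedral low-spin d⁵ ion is t₂g⁵e_g⁰, giving 1 unpaired electron.

1 unpaired electron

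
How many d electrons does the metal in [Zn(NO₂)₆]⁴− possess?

Summing ligand charges against the −4 overall charge gives an oxidation state of +2 for zinc.
Group 12 minus oxidation state 2 gives a d¹⁰ configuration.

d10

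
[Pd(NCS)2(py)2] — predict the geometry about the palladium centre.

square planar

Ligand charges: each isothiocyanate is −1; pyridine is neutral. With an overall charge of 0 the palladium centre must be in the +2 oxidation state.
Group 10 minus oxidation state 2 gives a d⁸ configuration.
With 4 monodentate ligands the coordination number is 4.
A 4d d⁸ ion has a large crystal-field splitting; square planar leaves the high-energy d_{x²−y²} orbital empty and maximises CFSE.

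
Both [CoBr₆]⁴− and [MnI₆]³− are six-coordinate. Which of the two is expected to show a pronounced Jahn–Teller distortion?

[MnI₆]³−

[CoBr₆]⁴−: Ligand charges: each bromide is −1. With an overall charge of −4 the cobalt centre must be in the +2 oxidation state. Co sits in group 9, so the d-electron count is 9 − 2 = 7. Bromide is a weak-field ligand for a first-row metal, so the complex is high-spin. The d⁷ configuration leaves the e_g set evenly filled (or empty) — no strong Jahn–Teller driving force.
[MnI₆]³−: Ligand charges: each iodide is −1. With an overall charge of −3 the manganese centre must be in the +3 oxidation state. Group 7 minus oxidation state 3 gives a d⁴ configuration. Iodide is a weak-field ligand for a first-row metal, so the complex is high-spin. The t₂g³e_g¹ (high-spin) configuration has an unevenly filled e_g set; the Jahn–Teller theorem predicts a tetragonal distortion (typically axial elongation) to lift the degeneracy.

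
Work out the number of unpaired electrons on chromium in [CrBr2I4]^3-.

Summing ligand charges against the −3 overall charge gives an oxidation state of +3 for chromium.
Group 6 minus oxidation state 3 gives a d³ configuration.
In an octahedral field the d³ configuration is t₂g³e_g⁰ (only one arrangement possible), giving 3 unpaired electrons.

3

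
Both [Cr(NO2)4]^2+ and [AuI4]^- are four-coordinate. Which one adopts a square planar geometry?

For [Cr(NO2)4]^2+: Each nitro (N-bound nitrite) is −1; balancing the +2 overall charge requires Cr(VI). Cr sits in group 6, so the d-electron count is 6 − 6 = 0. A d⁰ ion has no crystal-field stabilisation preference between square planar and tetrahedral, so four ligands adopt the sterically favoured tetrahedral geometry. → tetrahedral.
For [AuI4]^-: Summing ligand charges against the −1 overall charge gives an oxidation state of +3 for gold. Gold is a group-11 element; Au(III) is therefore d⁸. A 5d d⁸ ion has a large crystal-field splitting; square planar leaves the high-energy d_{x²−y²} orbital empty and maximises CFSE. → square planar.

[AuI4]^-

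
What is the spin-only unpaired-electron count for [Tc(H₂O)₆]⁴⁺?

3

Ligand charges: water is neutral. With an overall charge of +4 the technetium centre must be in the +4 oxidation state.
Tc sits in group 7, so the d-electron count is 7 − 4 = 3.
In an octahedral field the d³ configuration is t₂g³e_g⁰ (only one arrangement possible), giving 3 unpaired electrons.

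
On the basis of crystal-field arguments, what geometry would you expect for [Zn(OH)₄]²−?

Summing ligand charges against the −2 overall charge gives an oxidation state of +2 for zinc.
Zn sits in group 12, so the d-electron count is 12 − 2 = 10.
With 4 monodentate ligands the coordination number is 4.
A d¹⁰ ion has no crystal-field stabilisation preference between square planar and tetrahedral, so four ligands adopt the sterically favoured tetrahedral geometry.

tetrahedral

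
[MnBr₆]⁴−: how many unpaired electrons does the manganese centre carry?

5 unpaired electrons

Summing ligand charges against the −4 overall charge gives an oxidation state of +2 for manganese.
Mn sits in group 7, so the d-electron count is 7 − 2 = 5.
The spin state decides the count: Bromide is a weak-field ligand for a first-row metal, so the complex is high-spin.
An octahedral high-spin d⁵ ion is t₂g³e_g², giving 5 unpaired electrons.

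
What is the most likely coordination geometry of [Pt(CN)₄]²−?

Ligand charges: each cyanide is −1. With an overall charge of −2 the platinum centre must be in the +2 oxidation state.
Platinum is a group-10 element; Pt(II) is therefore d⁸.
With 4 monodentate ligands the coordination number is 4.
A 5d d⁸ ion has a large crystal-field splitting; square planar leaves the high-energy d_{x²−y²} orbital empty and maximises CFSE.

square planar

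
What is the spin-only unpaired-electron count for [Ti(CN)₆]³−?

Summing ligand charges against the −3 overall charge gives an oxidation state of +3 for titanium.
Group 4 minus oxidation state 3 gives a d¹ configuration.
In an octahedral field the d¹ configuration is t₂g¹e_g⁰ (only one arrangement possible), giving 1 unpaired electron.

1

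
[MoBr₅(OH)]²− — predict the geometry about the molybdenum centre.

Ligand charges: each bromide is −1; each hydroxide is −1. With an overall charge of −2 the molybdenum centre must be in the +4 oxidation state.
Mo sits in group 6, so the d-electron count is 6 − 4 = 2.
With 6 monodentate ligands the coordination number is 6.
Six donors around a single metal centre give an octahedral coordination sphere.

octahedral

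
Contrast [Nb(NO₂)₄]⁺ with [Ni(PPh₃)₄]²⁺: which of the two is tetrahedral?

For [Nb(NO₂)₄]⁺: Each nitro (N-bound nitrite) is −1; balancing the +1 overall charge requires Nb(V). Niobium is a group-5 element; Nb(V) is therefore d⁰. A d⁰ ion has no crystal-field stabilisation preference between square planar and tetrahedral, so four ligands adopt the sterically favoured tetrahedral geometry. → tetrahedral.
For [Ni(PPh₃)₄]²⁺: Summing ligand charges against the +2 overall charge gives an oxidation state of +2 for nickel. Group 10 minus oxidation state 2 gives a d⁸ configuration. Triphenylphosphine is a strong-field ligand (high in the spectrochemical series). A 3d d⁸ ion with strong-field ligands gains enough CFSE to favour square planar over tetrahedral. → square planar.

[Nb(NO₂)₄]⁺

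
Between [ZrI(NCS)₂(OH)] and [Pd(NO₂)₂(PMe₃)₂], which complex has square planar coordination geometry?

[Pd(NO₂)₂(PMe₃)₂]

For [ZrI(NCS)₂(OH)]: Summing ligand charges against the 0 overall charge gives an oxidation state of +4 for zirconium. Group 4 minus oxidation state 4 gives a d⁰ configuration. A d⁰ ion has no crystal-field stabilisation preference between square planar and tetrahedral, so four ligands adopt the sterically favoured tetrahedral geometry. → tetrahedral.
For [Pd(NO₂)₂(PMe₃)₂]: Ligand charges: each nitro (N-bound nitrite) is −1; trimethylphosphine is neutral. With an overall charge of 0 the palladium centre must be in the +2 oxidation state. Group 10 minus oxidation state 2 gives a d⁸ configuration. A 4d d⁸ ion has a large crystal-field splitting; square planar leaves the high-energy d_{x²−y²} orbital empty and maximises CFSE. → square planar.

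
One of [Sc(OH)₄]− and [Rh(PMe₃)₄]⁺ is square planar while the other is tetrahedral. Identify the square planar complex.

[Rh(PMe₃)₄]⁺

For [Sc(OH)₄]−: Ligand charges: each hydroxide is −1. With an overall charge of −1 the scandium centre must be in the +3 oxidation state. Sc sits in group 3, so the d-electron count is 3 − 3 = 0. A d⁰ ion has no crystal-field stabilisation preference between square planar and tetrahedral, so four ligands adopt the sterically favoured tetrahedral geometry. → tetrahedral.
For [Rh(PMe₃)₄]⁺: Summing ligand charges against the +1 overall charge gives an oxidation state of +1 for rhodium. Group 9 minus oxidation state 1 gives a d⁸ configuration. A 4d d⁸ ion has a large crystal-field splitting; square planar leaves the high-energy d_{x²−y²} orbital empty and maximises CFSE. → square planar.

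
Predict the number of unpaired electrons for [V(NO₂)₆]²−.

Summing ligand charges against the −2 overall charge gives an oxidation state of +4 for vanadium.
V sits in group 5, so the d-electron count is 5 − 4 = 1.
In an octahedral field the d¹ configuration is t₂g¹e_g⁰ (only one arrangement possible), giving 1 unpaired electron.

1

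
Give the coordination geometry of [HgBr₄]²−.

tetrahedral

Summing ligand charges against the −2 overall charge gives an oxidation state of +2 for mercury.
Hg sits in group 12, so the d-electron count is 12 − 2 = 10.
Coordination number: 4.
A d¹⁰ ion has no crystal-field stabilisation preference between square planar and tetrahedral, so four ligands adopt the sterically favoured tetrahedral geometry.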